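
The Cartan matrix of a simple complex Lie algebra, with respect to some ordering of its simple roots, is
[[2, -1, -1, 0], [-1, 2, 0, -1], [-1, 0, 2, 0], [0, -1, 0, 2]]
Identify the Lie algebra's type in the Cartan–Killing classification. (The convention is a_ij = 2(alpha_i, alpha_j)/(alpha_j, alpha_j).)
A4

The matrix has rank 4 with 2's on the diagonal. Reading the off-diagonal entries as Dynkin edges (a single edge where a_ij = a_ji = -1; a double or triple edge where a_ij * a_ji = 2 or 3), the diagram is a chain of 4 nodes with single edges (A_4). One simple-root ordering that puts it in standard form is (alpha_4, alpha_2, alpha_1, alpha_3). So the algebra is type A_4, i.e. sl(5).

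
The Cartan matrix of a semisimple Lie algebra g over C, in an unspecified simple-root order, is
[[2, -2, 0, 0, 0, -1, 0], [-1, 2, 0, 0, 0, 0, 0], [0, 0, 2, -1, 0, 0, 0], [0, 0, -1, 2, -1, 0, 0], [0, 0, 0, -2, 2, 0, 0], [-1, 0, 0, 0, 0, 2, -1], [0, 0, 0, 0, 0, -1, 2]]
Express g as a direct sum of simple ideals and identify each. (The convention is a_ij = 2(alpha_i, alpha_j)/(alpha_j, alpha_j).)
B_4 (so(9)) + C_3 (sp(6))

The diagram associated to this matrix has two connected components: the simple roots {alpha_1, alpha_2, alpha_6, alpha_7} form a chain of 4 nodes with a double edge at one end; the terminal node there is the unique short simple root (B_4), and {alpha_3, alpha_4, alpha_5} form a chain of 3 nodes with a double edge at one end; the terminal node there is the unique long simple root (C_3). A semisimple Lie algebra decomposes uniquely as the direct sum of simple ideals, one per connected component of its Dynkin diagram, so g ≅ B_4 ⊕ C_3 (dimension 36 + 21 = 57).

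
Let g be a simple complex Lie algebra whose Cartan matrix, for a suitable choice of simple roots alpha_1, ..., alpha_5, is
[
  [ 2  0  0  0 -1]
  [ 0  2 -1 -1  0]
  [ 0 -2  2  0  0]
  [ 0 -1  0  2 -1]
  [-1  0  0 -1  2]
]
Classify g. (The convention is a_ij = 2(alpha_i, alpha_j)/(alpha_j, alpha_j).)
The matrix has rank 5 with 2's on the diagonal. Reading the off-diagonal entries as Dynkin edges (a single edge where a_ij = a_ji = -1; a double or triple edge where a_ij * a_ji = 2 or 3), the diagram is a chain of 5 nodes with a double edge at one end; the terminal node there is the unique long simple root (C_5). One simple-root ordering that puts it in standard form is (alpha_1, alpha_5, alpha_4, alpha_2, alpha_3). So the algebra is type C_5, i.e. sp(10).

C_5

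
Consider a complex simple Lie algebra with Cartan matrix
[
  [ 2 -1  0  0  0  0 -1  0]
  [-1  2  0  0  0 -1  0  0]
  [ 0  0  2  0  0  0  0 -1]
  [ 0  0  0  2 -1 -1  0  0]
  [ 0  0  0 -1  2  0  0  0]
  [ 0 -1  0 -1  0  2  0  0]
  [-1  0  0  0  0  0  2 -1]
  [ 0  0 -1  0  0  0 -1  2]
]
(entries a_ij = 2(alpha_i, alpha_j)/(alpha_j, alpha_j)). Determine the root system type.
A_8 (sl(9))

The matrix has rank 8 with 2's on the diagonal. Reading the off-diagonal entries as Dynkin edges (a single edge where a_ij = a_ji = -1; a double or triple edge where a_ij * a_ji = 2 or 3), the diagram is a chain of 8 nodes with single edges (A_8). One simple-root ordering that puts it in standard form is (alpha_5, alpha_4, alpha_6, alpha_2, alpha_1, alpha_7, alpha_8, alpha_3). So the algebra is type A_8, i.e. sl(9).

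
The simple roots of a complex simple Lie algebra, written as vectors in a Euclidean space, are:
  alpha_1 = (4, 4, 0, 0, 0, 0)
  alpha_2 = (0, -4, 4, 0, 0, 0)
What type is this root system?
Compute the Cartan integers a_ij = 2(alpha_i, alpha_j)/(alpha_j, alpha_j); the resulting 2x2 Cartan matrix is
[[2, -1], [-1, 2]].
All simple roots have the same length, so the diagram is simply laced. The associated Dynkin diagram is a chain of 2 nodes with single edges (A_2), so the type is A_2 (the algebra sl(3)).

A_2 (sl(3))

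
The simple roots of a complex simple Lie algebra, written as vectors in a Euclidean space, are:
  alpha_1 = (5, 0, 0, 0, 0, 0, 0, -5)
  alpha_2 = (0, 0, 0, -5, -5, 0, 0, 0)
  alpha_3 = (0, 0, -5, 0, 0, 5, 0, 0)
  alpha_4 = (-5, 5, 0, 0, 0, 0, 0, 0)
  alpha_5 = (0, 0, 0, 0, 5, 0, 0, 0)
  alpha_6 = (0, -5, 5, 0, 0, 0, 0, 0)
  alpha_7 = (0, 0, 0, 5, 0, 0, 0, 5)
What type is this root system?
B7

Compute the Cartan integers a_ij = 2(alpha_i, alpha_j)/(alpha_j, alpha_j); the resulting 7x7 Cartan matrix is
[[2, 0, 0, -1, 0, 0, -1], [0, 2, 0, 0, -2, 0, -1], [0, 0, 2, 0, 0, -1, 0], [-1, 0, 0, 2, 0, -1, 0], [0, -1, 0, 0, 2, 0, 0], [0, 0, -1, -1, 0, 2, 0], [-1, -1, 0, 0, 0, 0, 2]].
The roots have two lengths (squared-length ratio 2:1); the short ones are alpha_{5}. The associated Dynkin diagram is a chain of 7 nodes with a double edge at one end; the terminal node there is the unique short simple root (B_7), so the type is B_7 (the algebra so(15)).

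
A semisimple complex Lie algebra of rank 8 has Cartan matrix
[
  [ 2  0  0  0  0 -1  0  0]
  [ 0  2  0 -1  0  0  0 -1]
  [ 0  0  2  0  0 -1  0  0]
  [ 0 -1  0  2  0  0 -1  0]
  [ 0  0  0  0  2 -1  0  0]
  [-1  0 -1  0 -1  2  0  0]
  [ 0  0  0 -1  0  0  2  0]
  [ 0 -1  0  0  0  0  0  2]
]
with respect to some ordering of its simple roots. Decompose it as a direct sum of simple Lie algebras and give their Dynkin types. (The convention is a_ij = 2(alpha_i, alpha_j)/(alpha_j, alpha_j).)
type A_4 + type D_4

The diagram associated to this matrix has two connected components: the simple roots {alpha_2, alpha_4, alpha_7, alpha_8} form a chain of 4 nodes with single edges (A_4), and {alpha_1, alpha_3, alpha_5, alpha_6} form a chain of 2 nodes with a fork of two nodes at one end (D_4). A semisimple Lie algebra decomposes uniquely as the direct sum of simple ideals, one per connected component of its Dynkin diagram, so g ≅ A_4 ⊕ D_4 (dimension 24 + 28 = 52).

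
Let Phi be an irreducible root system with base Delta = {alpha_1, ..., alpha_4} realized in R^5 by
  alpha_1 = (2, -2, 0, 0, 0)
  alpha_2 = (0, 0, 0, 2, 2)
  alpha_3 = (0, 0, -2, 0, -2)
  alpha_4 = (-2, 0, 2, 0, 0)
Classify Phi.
A4

Compute the Cartan integers a_ij = 2(alpha_i, alpha_j)/(alpha_j, alpha_j); the resulting 4x4 Cartan matrix is
[[2, 0, 0, -1], [0, 2, -1, 0], [0, -1, 2, -1], [-1, 0, -1, 2]].
All simple roots have the same length, so the diagram is simply laced. The associated Dynkin diagram is a chain of 4 nodes with single edges (A_4), so the type is A_4 (the algebra sl(5)).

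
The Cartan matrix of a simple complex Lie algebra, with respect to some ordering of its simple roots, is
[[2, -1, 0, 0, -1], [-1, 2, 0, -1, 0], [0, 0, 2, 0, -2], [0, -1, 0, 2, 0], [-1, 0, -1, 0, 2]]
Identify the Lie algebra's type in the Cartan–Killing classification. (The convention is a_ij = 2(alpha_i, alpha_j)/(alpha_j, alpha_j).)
The matrix has rank 5 with 2's on the diagonal. Reading the off-diagonal entries as Dynkin edges (a single edge where a_ij = a_ji = -1; a double or triple edge where a_ij * a_ji = 2 or 3), the diagram is a chain of 5 nodes with a double edge at one end; the terminal node there is the unique long simple root (C_5). One simple-root ordering that puts it in standard form is (alpha_4, alpha_2, alpha_1, alpha_5, alpha_3). So the algebra is type C_5, i.e. sp(10).

C_5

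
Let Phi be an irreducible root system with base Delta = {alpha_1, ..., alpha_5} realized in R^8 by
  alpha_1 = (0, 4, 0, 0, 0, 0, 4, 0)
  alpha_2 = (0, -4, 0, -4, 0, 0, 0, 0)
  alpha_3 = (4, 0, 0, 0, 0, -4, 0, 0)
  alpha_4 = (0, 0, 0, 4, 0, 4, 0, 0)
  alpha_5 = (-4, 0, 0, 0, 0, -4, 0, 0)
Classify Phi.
Compute the Cartan integers a_ij = 2(alpha_i, alpha_j)/(alpha_j, alpha_j); the resulting 5x5 Cartan matrix is
[[2, -1, 0, 0, 0], [-1, 2, 0, -1, 0], [0, 0, 2, -1, 0], [0, -1, -1, 2, -1], [0, 0, 0, -1, 2]].
All simple roots have the same length, so the diagram is simply laced. The associated Dynkin diagram is a chain of 3 nodes with a fork of two nodes at one end (D_5), so the type is D_5 (the algebra so(10)).

D5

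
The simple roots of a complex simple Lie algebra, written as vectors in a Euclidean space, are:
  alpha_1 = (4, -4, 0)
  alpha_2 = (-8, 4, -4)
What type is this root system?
Compute the Cartan integers a_ij = 2(alpha_i, alpha_j)/(alpha_j, alpha_j); the resulting 2x2 Cartan matrix is
[[2, -1], [-3, 2]].
The roots have two lengths (squared-length ratio 3:1); the short ones are alpha_{1}. The associated Dynkin diagram is two nodes joined by a triple edge (G_2), so the type is G_2.

G_2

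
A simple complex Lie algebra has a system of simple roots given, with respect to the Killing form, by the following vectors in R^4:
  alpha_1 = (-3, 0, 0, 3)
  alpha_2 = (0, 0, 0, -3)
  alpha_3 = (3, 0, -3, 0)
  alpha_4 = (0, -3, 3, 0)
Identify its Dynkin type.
Compute the Cartan integers a_ij = 2(alpha_i, alpha_j)/(alpha_j, alpha_j); the resulting 4x4 Cartan matrix is
[[2, -2, -1, 0], [-1, 2, 0, 0], [-1, 0, 2, -1], [0, 0, -1, 2]].
The roots have two lengths (squared-length ratio 2:1); the short ones are alpha_{2}. The associated Dynkin diagram is a chain of 4 nodes with a double edge at one end; the terminal node there is the unique short simple root (B_4), so the type is B_4 (the algebra so(9)).

type B_4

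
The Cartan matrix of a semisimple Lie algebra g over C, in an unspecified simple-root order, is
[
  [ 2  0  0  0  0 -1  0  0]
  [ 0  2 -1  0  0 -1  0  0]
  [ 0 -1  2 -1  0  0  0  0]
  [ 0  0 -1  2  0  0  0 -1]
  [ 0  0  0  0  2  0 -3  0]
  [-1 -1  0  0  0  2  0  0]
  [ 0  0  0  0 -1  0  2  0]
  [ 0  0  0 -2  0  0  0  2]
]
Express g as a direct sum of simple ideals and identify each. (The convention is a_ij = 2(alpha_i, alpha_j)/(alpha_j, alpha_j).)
C_6 + G_2

The diagram associated to this matrix has two connected components: the simple roots {alpha_1, alpha_2, alpha_3, alpha_4, alpha_6, alpha_8} form a chain of 6 nodes with a double edge at one end; the terminal node there is the unique long simple root (C_6), and {alpha_5, alpha_7} form two nodes joined by a triple edge (G_2). A semisimple Lie algebra decomposes uniquely as the direct sum of simple ideals, one per connected component of its Dynkin diagram, so g ≅ C_6 ⊕ G_2 (dimension 78 + 14 = 92).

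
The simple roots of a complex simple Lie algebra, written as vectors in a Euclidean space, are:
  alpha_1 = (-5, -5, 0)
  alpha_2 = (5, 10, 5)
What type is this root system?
Compute the Cartan integers a_ij = 2(alpha_i, alpha_j)/(alpha_j, alpha_j); the resulting 2x2 Cartan matrix is
[[2, -1], [-3, 2]].
The roots have two lengths (squared-length ratio 3:1); the short ones are alpha_{1}. The associated Dynkin diagram is two nodes joined by a triple edge (G_2), so the type is G_2.

G2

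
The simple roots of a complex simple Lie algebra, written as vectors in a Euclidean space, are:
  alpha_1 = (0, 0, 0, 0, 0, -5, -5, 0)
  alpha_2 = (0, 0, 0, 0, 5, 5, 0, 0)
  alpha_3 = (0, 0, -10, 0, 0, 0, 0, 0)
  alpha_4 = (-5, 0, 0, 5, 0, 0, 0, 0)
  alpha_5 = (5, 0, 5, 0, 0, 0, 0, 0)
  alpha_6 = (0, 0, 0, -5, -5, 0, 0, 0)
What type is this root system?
Compute the Cartan integers a_ij = 2(alpha_i, alpha_j)/(alpha_j, alpha_j); the resulting 6x6 Cartan matrix is
[[2, -1, 0, 0, 0, 0], [-1, 2, 0, 0, 0, -1], [0, 0, 2, 0, -2, 0], [0, 0, 0, 2, -1, -1], [0, 0, -1, -1, 2, 0], [0, -1, 0, -1, 0, 2]].
The roots have two lengths (squared-length ratio 2:1); the short ones are alpha_{1,2,4,5,6}. The associated Dynkin diagram is a chain of 6 nodes with a double edge at one end; the terminal node there is the unique long simple root (C_6), so the type is C_6 (the algebra sp(12)).

C_6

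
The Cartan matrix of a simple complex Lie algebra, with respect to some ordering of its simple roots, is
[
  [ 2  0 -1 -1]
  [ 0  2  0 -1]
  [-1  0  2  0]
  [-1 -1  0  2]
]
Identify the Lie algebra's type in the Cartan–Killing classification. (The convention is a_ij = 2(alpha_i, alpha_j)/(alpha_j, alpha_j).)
The matrix has rank 4 with 2's on the diagonal. Reading the off-diagonal entries as Dynkin edges (a single edge where a_ij = a_ji = -1; a double or triple edge where a_ij * a_ji = 2 or 3), the diagram is a chain of 4 nodes with single edges (A_4). One simple-root ordering that puts it in standard form is (alpha_3, alpha_1, alpha_4, alpha_2). So the algebra is type A_4, i.e. sl(5).

A_4 (sl(5))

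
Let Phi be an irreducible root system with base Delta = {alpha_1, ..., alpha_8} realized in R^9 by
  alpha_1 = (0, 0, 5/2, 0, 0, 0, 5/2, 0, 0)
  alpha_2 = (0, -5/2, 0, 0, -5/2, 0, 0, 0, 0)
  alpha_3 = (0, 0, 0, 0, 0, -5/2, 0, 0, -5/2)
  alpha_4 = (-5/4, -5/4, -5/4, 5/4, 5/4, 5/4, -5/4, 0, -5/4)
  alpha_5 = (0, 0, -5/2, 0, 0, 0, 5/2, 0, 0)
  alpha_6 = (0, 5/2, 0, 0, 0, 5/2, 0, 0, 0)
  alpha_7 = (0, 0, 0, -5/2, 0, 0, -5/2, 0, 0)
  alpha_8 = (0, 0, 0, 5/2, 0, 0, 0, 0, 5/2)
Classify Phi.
Compute the Cartan integers a_ij = 2(alpha_i, alpha_j)/(alpha_j, alpha_j); the resulting 8x8 Cartan matrix is
[[2, 0, 0, -1, 0, 0, -1, 0], [0, 2, 0, 0, 0, -1, 0, 0], [0, 0, 2, 0, 0, -1, 0, -1], [-1, 0, 0, 2, 0, 0, 0, 0], [0, 0, 0, 0, 2, 0, -1, 0], [0, -1, -1, 0, 0, 2, 0, 0], [-1, 0, 0, 0, -1, 0, 2, -1], [0, 0, -1, 0, 0, 0, -1, 2]].
All simple roots have the same length, so the diagram is simply laced. The associated Dynkin diagram is a chain of 7 nodes with one extra node attached to the third node from one end (E_8), so the type is E_8.

E_8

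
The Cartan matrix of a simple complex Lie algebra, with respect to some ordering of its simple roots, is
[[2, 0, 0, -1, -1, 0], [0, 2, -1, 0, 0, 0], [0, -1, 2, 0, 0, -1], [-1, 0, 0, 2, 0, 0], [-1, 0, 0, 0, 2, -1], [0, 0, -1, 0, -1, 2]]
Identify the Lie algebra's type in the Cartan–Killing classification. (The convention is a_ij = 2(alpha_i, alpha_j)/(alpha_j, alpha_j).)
A_6

The matrix has rank 6 with 2's on the diagonal. Reading the off-diagonal entries as Dynkin edges (a single edge where a_ij = a_ji = -1; a double or triple edge where a_ij * a_ji = 2 or 3), the diagram is a chain of 6 nodes with single edges (A_6). One simple-root ordering that puts it in standard form is (alpha_4, alpha_1, alpha_5, alpha_6, alpha_3, alpha_2). So the algebra is type A_6, i.e. sl(7).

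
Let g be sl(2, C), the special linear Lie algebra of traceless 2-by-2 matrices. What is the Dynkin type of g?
A1

This is sl(2), which has dimension 2^2 - 1 = 3 and rank 2 - 1 = 1 (a Cartan subalgebra is the diagonal traceless matrices). In the classification of classical Lie algebras, the special linear algebra sl(n+1) has type A_n; here n = 1, so the Dynkin diagram is a chain of 1 nodes with single edges (A_1). Hence the type is A_1.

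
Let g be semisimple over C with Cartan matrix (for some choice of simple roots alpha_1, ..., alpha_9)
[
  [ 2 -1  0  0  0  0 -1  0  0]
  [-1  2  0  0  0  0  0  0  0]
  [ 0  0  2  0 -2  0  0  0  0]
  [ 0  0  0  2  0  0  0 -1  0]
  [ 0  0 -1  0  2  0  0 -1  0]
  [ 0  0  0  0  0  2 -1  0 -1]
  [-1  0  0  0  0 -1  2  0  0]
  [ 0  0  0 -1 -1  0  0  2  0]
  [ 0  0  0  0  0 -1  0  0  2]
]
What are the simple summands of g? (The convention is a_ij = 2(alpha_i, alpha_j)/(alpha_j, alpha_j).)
A_5 (sl(6)) ⊕ C_4 (sp(8))

The diagram associated to this matrix has two connected components: the simple roots {alpha_1, alpha_2, alpha_6, alpha_7, alpha_9} form a chain of 5 nodes with single edges (A_5), and {alpha_3, alpha_4, alpha_5, alpha_8} form a chain of 4 nodes with a double edge at one end; the terminal node there is the unique long simple root (C_4). A semisimple Lie algebra decomposes uniquely as the direct sum of simple ideals, one per connected component of its Dynkin diagram, so g ≅ A_5 ⊕ C_4 (dimension 35 + 36 = 71).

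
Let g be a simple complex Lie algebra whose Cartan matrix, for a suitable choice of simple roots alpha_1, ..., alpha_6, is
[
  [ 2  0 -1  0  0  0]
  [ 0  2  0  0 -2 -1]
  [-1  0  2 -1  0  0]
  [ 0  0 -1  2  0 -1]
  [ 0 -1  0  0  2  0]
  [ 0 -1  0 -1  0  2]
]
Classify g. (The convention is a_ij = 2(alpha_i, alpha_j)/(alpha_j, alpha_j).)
The matrix has rank 6 with 2's on the diagonal. Reading the off-diagonal entries as Dynkin edges (a single edge where a_ij = a_ji = -1; a double or triple edge where a_ij * a_ji = 2 or 3), the diagram is a chain of 6 nodes with a double edge at one end; the terminal node there is the unique short simple root (B_6). One simple-root ordering that puts it in standard form is (alpha_1, alpha_3, alpha_4, alpha_6, alpha_2, alpha_5). So the algebra is type B_6, i.e. so(13).

B_6 (so(13))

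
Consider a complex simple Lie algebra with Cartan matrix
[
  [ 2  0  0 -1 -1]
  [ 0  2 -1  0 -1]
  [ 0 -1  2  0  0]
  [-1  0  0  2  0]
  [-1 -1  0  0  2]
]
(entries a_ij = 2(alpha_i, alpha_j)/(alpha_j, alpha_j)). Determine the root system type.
The matrix has rank 5 with 2's on the diagonal. Reading the off-diagonal entries as Dynkin edges (a single edge where a_ij = a_ji = -1; a double or triple edge where a_ij * a_ji = 2 or 3), the diagram is a chain of 5 nodes with single edges (A_5). One simple-root ordering that puts it in standard form is (alpha_4, alpha_1, alpha_5, alpha_2, alpha_3). So the algebra is type A_5, i.e. sl(6).

A_5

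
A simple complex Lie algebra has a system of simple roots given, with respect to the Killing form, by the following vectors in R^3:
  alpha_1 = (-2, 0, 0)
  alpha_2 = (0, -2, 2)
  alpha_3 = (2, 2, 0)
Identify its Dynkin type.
type B_3

Compute the Cartan integers a_ij = 2(alpha_i, alpha_j)/(alpha_j, alpha_j); the resulting 3x3 Cartan matrix is
[[2, 0, -1], [0, 2, -1], [-2, -1, 2]].
The roots have two lengths (squared-length ratio 2:1); the short ones are alpha_{1}. The associated Dynkin diagram is a chain of 3 nodes with a double edge at one end; the terminal node there is the unique short simple root (B_3), so the type is B_3 (the algebra so(7)).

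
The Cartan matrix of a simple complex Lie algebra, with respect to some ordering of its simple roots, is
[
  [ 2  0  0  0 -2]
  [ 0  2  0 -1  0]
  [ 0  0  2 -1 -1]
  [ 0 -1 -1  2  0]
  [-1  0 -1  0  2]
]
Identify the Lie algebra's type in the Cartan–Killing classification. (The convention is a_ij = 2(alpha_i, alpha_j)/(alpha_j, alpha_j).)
The matrix has rank 5 with 2's on the diagonal. Reading the off-diagonal entries as Dynkin edges (a single edge where a_ij = a_ji = -1; a double or triple edge where a_ij * a_ji = 2 or 3), the diagram is a chain of 5 nodes with a double edge at one end; the terminal node there is the unique long simple root (C_5). One simple-root ordering that puts it in standard form is (alpha_2, alpha_4, alpha_3, alpha_5, alpha_1). So the algebra is type C_5, i.e. sp(10).

C_5 (sp(10))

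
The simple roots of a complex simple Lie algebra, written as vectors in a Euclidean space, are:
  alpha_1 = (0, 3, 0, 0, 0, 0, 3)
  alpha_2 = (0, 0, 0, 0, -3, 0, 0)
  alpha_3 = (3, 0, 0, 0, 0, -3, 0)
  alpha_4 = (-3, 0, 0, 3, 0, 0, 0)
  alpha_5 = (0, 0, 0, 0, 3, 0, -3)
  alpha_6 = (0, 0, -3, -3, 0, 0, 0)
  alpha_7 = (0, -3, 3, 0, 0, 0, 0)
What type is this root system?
Compute the Cartan integers a_ij = 2(alpha_i, alpha_j)/(alpha_j, alpha_j); the resulting 7x7 Cartan matrix is
[[2, 0, 0, 0, -1, 0, -1], [0, 2, 0, 0, -1, 0, 0], [0, 0, 2, -1, 0, 0, 0], [0, 0, -1, 2, 0, -1, 0], [-1, -2, 0, 0, 2, 0, 0], [0, 0, 0, -1, 0, 2, -1], [-1, 0, 0, 0, 0, -1, 2]].
The roots have two lengths (squared-length ratio 2:1); the short ones are alpha_{2}. The associated Dynkin diagram is a chain of 7 nodes with a double edge at one end; the terminal node there is the unique short simple root (B_7), so the type is B_7 (the algebra so(15)).

B_7 (so(15))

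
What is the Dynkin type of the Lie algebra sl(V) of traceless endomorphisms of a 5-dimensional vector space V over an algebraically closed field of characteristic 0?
This is sl(5), which has dimension 5^2 - 1 = 24 and rank 5 - 1 = 4 (a Cartan subalgebra is the diagonal traceless matrices). In the classification of classical Lie algebras, the special linear algebra sl(n+1) has type A_n; here n = 4, so the Dynkin diagram is a chain of 4 nodes with single edges (A_4). Hence the type is A_4.

type A_4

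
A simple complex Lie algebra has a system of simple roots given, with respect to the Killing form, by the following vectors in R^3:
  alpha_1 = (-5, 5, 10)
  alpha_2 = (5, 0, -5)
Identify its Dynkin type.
Compute the Cartan integers a_ij = 2(alpha_i, alpha_j)/(alpha_j, alpha_j); the resulting 2x2 Cartan matrix is
[[2, -3], [-1, 2]].
The roots have two lengths (squared-length ratio 3:1); the short ones are alpha_{2}. The associated Dynkin diagram is two nodes joined by a triple edge (G_2), so the type is G_2.

type G_2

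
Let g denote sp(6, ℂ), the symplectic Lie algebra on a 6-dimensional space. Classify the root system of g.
C_3 (sp(6))

This is sp(6), which has dimension 6(6+1)/2 = 21 and rank 6/2 = 3. In the classification of classical Lie algebras, the symplectic algebra sp(2n) has type C_n; here n = 3, so the Dynkin diagram is a chain of 3 nodes with a double edge at one end; the terminal node there is the unique long simple root (C_3). Hence the type is C_3.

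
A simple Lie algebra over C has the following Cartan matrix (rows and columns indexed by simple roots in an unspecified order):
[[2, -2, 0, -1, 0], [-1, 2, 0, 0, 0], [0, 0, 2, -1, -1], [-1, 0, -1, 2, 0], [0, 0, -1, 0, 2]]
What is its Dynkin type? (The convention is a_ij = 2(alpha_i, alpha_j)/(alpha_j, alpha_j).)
B5

The matrix has rank 5 with 2's on the diagonal. Reading the off-diagonal entries as Dynkin edges (a single edge where a_ij = a_ji = -1; a double or triple edge where a_ij * a_ji = 2 or 3), the diagram is a chain of 5 nodes with a double edge at one end; the terminal node there is the unique short simple root (B_5). One simple-root ordering that puts it in standard form is (alpha_5, alpha_3, alpha_4, alpha_1, alpha_2). So the algebra is type B_5, i.e. so(11).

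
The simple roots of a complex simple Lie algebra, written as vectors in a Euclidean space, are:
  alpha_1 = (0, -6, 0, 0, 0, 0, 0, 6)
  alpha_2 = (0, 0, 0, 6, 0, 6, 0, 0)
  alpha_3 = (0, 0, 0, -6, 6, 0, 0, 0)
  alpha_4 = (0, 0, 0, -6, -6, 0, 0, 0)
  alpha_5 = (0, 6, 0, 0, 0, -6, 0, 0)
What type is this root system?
type D_5

Compute the Cartan integers a_ij = 2(alpha_i, alpha_j)/(alpha_j, alpha_j); the resulting 5x5 Cartan matrix is
[[2, 0, 0, 0, -1], [0, 2, -1, -1, -1], [0, -1, 2, 0, 0], [0, -1, 0, 2, 0], [-1, -1, 0, 0, 2]].
All simple roots have the same length, so the diagram is simply laced. The associated Dynkin diagram is a chain of 3 nodes with a fork of two nodes at one end (D_5), so the type is D_5 (the algebra so(10)).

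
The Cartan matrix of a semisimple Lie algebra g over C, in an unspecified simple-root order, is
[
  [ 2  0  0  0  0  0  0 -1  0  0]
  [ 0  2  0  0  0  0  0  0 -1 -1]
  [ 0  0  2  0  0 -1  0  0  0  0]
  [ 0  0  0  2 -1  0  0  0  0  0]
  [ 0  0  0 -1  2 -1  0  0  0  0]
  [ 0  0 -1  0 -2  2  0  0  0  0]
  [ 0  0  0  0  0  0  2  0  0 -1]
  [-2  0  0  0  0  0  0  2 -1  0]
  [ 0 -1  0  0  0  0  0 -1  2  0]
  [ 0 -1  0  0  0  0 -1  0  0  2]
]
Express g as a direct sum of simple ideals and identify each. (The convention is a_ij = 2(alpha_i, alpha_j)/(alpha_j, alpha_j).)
The diagram associated to this matrix has two connected components: the simple roots {alpha_1, alpha_2, alpha_7, alpha_8, alpha_9, alpha_10} form a chain of 6 nodes with a double edge at one end; the terminal node there is the unique short simple root (B_6), and {alpha_3, alpha_4, alpha_5, alpha_6} form a chain of 4 nodes with a double edge between the middle two (F_4). A semisimple Lie algebra decomposes uniquely as the direct sum of simple ideals, one per connected component of its Dynkin diagram, so g ≅ B_6 ⊕ F_4 (dimension 78 + 52 = 130).

type B_6 + type F_4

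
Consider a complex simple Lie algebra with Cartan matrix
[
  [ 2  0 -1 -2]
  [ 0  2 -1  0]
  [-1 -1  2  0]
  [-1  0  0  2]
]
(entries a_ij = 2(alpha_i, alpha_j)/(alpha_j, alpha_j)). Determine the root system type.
type B_4

The matrix has rank 4 with 2's on the diagonal. Reading the off-diagonal entries as Dynkin edges (a single edge where a_ij = a_ji = -1; a double or triple edge where a_ij * a_ji = 2 or 3), the diagram is a chain of 4 nodes with a double edge at one end; the terminal node there is the unique short simple root (B_4). One simple-root ordering that puts it in standard form is (alpha_2, alpha_3, alpha_1, alpha_4). So the algebra is type B_4, i.e. so(9).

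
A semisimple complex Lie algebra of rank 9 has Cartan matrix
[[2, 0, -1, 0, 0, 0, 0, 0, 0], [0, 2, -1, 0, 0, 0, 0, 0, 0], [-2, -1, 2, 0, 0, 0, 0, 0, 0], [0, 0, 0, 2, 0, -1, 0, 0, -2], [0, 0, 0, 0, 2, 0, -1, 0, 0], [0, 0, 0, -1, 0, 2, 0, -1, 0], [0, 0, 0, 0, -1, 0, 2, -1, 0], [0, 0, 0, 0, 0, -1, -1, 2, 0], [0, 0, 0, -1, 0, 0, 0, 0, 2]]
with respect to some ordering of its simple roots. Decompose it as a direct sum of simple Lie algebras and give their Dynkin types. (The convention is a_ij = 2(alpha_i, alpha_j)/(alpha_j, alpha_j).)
B3 ⊕ B6

The diagram associated to this matrix has two connected components: the simple roots {alpha_1, alpha_2, alpha_3} form a chain of 3 nodes with a double edge at one end; the terminal node there is the unique short simple root (B_3), and {alpha_4, alpha_5, alpha_6, alpha_7, alpha_8, alpha_9} form a chain of 6 nodes with a double edge at one end; the terminal node there is the unique short simple root (B_6). A semisimple Lie algebra decomposes uniquely as the direct sum of simple ideals, one per connected component of its Dynkin diagram, so g ≅ B_3 ⊕ B_6 (dimension 21 + 78 = 99).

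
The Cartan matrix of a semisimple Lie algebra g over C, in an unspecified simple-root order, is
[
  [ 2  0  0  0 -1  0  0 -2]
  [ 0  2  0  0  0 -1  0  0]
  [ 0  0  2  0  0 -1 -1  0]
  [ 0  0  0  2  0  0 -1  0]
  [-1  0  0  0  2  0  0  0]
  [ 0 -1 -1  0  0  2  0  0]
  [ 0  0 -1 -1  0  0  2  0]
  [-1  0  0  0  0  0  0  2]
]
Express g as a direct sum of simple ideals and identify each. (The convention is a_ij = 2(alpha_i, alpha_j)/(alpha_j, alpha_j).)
The diagram associated to this matrix has two connected components: the simple roots {alpha_2, alpha_3, alpha_4, alpha_6, alpha_7} form a chain of 5 nodes with single edges (A_5), and {alpha_1, alpha_5, alpha_8} form a chain of 3 nodes with a double edge at one end; the terminal node there is the unique short simple root (B_3). A semisimple Lie algebra decomposes uniquely as the direct sum of simple ideals, one per connected component of its Dynkin diagram, so g ≅ A_5 ⊕ B_3 (dimension 35 + 21 = 56).

A_5 (sl(6)) + B_3 (so(7))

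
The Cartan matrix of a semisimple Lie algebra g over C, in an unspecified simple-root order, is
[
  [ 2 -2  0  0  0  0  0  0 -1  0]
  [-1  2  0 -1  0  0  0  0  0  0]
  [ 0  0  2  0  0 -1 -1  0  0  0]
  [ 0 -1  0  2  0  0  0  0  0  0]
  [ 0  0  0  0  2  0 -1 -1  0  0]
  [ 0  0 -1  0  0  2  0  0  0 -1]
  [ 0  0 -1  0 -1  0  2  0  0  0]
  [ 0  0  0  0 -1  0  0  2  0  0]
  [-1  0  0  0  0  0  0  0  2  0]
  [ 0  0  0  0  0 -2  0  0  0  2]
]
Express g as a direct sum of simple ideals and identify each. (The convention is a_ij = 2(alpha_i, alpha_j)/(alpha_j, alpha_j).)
C6 ⊕ F4

The diagram associated to this matrix has two connected components: the simple roots {alpha_3, alpha_5, alpha_6, alpha_7, alpha_8, alpha_10} form a chain of 6 nodes with a double edge at one end; the terminal node there is the unique long simple root (C_6), and {alpha_1, alpha_2, alpha_4, alpha_9} form a chain of 4 nodes with a double edge between the middle two (F_4). A semisimple Lie algebra decomposes uniquely as the direct sum of simple ideals, one per connected component of its Dynkin diagram, so g ≅ C_6 ⊕ F_4 (dimension 78 + 52 = 130).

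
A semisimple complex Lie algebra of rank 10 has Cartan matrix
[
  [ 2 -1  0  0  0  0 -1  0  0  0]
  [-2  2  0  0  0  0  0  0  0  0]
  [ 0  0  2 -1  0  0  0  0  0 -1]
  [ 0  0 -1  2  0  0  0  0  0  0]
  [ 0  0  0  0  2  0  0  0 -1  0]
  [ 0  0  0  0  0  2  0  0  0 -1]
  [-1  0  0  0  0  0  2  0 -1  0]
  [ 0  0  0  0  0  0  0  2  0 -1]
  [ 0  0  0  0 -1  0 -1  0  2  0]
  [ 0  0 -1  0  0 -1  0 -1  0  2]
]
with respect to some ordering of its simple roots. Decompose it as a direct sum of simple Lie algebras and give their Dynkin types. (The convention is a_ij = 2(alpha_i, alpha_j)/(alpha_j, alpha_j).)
The diagram associated to this matrix has two connected components: the simple roots {alpha_1, alpha_2, alpha_5, alpha_7, alpha_9} form a chain of 5 nodes with a double edge at one end; the terminal node there is the unique long simple root (C_5), and {alpha_3, alpha_4, alpha_6, alpha_8, alpha_10} form a chain of 3 nodes with a fork of two nodes at one end (D_5). A semisimple Lie algebra decomposes uniquely as the direct sum of simple ideals, one per connected component of its Dynkin diagram, so g ≅ C_5 ⊕ D_5 (dimension 55 + 45 = 100).

type C_5 ⊕ type D_5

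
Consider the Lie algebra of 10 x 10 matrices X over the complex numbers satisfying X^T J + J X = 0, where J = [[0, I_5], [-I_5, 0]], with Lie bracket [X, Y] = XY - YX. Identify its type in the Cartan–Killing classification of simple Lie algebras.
C_5

This is sp(10), which has dimension 10(10+1)/2 = 55 and rank 10/2 = 5. In the classification of classical Lie algebras, the symplectic algebra sp(2n) has type C_n; here n = 5, so the Dynkin diagram is a chain of 5 nodes with a double edge at one end; the terminal node there is the unique long simple root (C_5). Hence the type is C_5.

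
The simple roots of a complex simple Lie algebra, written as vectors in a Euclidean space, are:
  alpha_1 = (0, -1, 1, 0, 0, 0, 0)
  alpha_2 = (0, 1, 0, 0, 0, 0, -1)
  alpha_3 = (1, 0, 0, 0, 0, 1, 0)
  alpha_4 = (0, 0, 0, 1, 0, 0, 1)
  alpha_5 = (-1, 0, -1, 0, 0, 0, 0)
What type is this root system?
Compute the Cartan integers a_ij = 2(alpha_i, alpha_j)/(alpha_j, alpha_j); the resulting 5x5 Cartan matrix is
[[2, -1, 0, 0, -1], [-1, 2, 0, -1, 0], [0, 0, 2, 0, -1], [0, -1, 0, 2, 0], [-1, 0, -1, 0, 2]].
All simple roots have the same length, so the diagram is simply laced. The associated Dynkin diagram is a chain of 5 nodes with single edges (A_5), so the type is A_5 (the algebra sl(6)).

A_5 (sl(6))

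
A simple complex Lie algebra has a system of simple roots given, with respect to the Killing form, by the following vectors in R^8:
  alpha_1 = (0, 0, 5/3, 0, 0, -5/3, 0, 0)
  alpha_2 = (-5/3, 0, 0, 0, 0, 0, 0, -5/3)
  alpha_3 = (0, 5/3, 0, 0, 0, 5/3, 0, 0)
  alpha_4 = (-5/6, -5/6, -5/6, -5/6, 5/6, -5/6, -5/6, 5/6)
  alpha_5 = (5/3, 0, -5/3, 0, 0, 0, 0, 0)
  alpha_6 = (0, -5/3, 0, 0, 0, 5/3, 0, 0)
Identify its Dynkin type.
Compute the Cartan integers a_ij = 2(alpha_i, alpha_j)/(alpha_j, alpha_j); the resulting 6x6 Cartan matrix is
[[2, 0, -1, 0, -1, -1], [0, 2, 0, 0, -1, 0], [-1, 0, 2, -1, 0, 0], [0, 0, -1, 2, 0, 0], [-1, -1, 0, 0, 2, 0], [-1, 0, 0, 0, 0, 2]].
All simple roots have the same length, so the diagram is simply laced. The associated Dynkin diagram is a chain of 5 nodes with one extra node attached to the third node from one end (E_6), so the type is E_6.

E_6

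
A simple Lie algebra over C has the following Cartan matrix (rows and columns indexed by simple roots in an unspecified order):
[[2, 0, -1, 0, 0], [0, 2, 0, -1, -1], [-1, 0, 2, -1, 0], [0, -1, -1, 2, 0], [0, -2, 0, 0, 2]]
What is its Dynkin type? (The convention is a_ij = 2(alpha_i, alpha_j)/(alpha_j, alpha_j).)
type C_5

The matrix has rank 5 with 2's on the diagonal. Reading the off-diagonal entries as Dynkin edges (a single edge where a_ij = a_ji = -1; a double or triple edge where a_ij * a_ji = 2 or 3), the diagram is a chain of 5 nodes with a double edge at one end; the terminal node there is the unique long simple root (C_5). One simple-root ordering that puts it in standard form is (alpha_1, alpha_3, alpha_4, alpha_2, alpha_5). So the algebra is type C_5, i.e. sp(10).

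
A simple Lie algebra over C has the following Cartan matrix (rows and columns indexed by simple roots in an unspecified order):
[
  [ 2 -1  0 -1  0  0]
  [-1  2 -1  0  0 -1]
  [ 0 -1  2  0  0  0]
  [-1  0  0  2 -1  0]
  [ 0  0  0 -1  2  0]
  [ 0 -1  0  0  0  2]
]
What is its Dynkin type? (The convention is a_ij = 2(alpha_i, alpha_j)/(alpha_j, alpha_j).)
type D_6

The matrix has rank 6 with 2's on the diagonal. Reading the off-diagonal entries as Dynkin edges (a single edge where a_ij = a_ji = -1; a double or triple edge where a_ij * a_ji = 2 or 3), the diagram is a chain of 4 nodes with a fork of two nodes at one end (D_6). One simple-root ordering that puts it in standard form is (alpha_5, alpha_4, alpha_1, alpha_2, alpha_3, alpha_6). So the algebra is type D_6, i.e. so(12).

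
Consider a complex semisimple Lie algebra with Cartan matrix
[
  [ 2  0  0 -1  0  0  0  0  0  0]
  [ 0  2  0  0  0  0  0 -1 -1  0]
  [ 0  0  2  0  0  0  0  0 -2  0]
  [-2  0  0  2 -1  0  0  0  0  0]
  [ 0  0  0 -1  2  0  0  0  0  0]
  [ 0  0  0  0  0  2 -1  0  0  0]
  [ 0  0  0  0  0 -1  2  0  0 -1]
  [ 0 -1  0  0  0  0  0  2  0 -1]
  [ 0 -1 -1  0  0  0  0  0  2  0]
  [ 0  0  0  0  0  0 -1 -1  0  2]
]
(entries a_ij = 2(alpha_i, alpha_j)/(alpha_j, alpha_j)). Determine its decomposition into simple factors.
The diagram associated to this matrix has two connected components: the simple roots {alpha_1, alpha_4, alpha_5} form a chain of 3 nodes with a double edge at one end; the terminal node there is the unique short simple root (B_3), and {alpha_2, alpha_3, alpha_6, alpha_7, alpha_8, alpha_9, alpha_10} form a chain of 7 nodes with a double edge at one end; the terminal node there is the unique long simple root (C_7). A semisimple Lie algebra decomposes uniquely as the direct sum of simple ideals, one per connected component of its Dynkin diagram, so g ≅ B_3 ⊕ C_7 (dimension 21 + 105 = 126).

B3 ⊕ C7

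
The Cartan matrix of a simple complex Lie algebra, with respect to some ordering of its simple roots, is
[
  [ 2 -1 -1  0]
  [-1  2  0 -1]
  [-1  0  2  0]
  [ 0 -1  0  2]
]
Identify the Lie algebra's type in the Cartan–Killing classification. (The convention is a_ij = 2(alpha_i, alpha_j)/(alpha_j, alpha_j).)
The matrix has rank 4 with 2's on the diagonal. Reading the off-diagonal entries as Dynkin edges (a single edge where a_ij = a_ji = -1; a double or triple edge where a_ij * a_ji = 2 or 3), the diagram is a chain of 4 nodes with single edges (A_4). One simple-root ordering that puts it in standard form is (alpha_3, alpha_1, alpha_2, alpha_4). So the algebra is type A_4, i.e. sl(5).

A4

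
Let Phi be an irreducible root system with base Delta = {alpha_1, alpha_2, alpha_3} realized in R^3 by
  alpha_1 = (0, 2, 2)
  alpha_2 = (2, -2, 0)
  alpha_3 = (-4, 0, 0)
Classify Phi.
type C_3

Compute the Cartan integers a_ij = 2(alpha_i, alpha_j)/(alpha_j, alpha_j); the resulting 3x3 Cartan matrix is
[[2, -1, 0], [-1, 2, -1], [0, -2, 2]].
The roots have two lengths (squared-length ratio 2:1); the short ones are alpha_{1,2}. The associated Dynkin diagram is a chain of 3 nodes with a double edge at one end; the terminal node there is the unique long simple root (C_3), so the type is C_3 (the algebra sp(6)).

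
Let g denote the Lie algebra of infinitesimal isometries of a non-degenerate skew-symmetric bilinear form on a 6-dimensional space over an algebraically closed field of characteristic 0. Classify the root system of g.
This is sp(6), which has dimension 6(6+1)/2 = 21 and rank 6/2 = 3. In the classification of classical Lie algebras, the symplectic algebra sp(2n) has type C_n; here n = 3, so the Dynkin diagram is a chain of 3 nodes with a double edge at one end; the terminal node there is the unique long simple root (C_3). Hence the type is C_3.

C_3 (sp(6))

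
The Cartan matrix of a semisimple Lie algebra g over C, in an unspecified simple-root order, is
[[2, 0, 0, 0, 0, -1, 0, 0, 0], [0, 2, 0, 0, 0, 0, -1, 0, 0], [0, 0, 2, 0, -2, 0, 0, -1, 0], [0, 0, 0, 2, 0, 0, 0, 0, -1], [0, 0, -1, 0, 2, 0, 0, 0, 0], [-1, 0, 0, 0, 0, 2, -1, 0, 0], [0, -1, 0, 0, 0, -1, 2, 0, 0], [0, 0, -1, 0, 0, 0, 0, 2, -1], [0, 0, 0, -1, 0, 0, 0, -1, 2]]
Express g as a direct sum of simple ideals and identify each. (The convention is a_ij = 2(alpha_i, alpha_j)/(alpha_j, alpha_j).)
The diagram associated to this matrix has two connected components: the simple roots {alpha_1, alpha_2, alpha_6, alpha_7} form a chain of 4 nodes with single edges (A_4), and {alpha_3, alpha_4, alpha_5, alpha_8, alpha_9} form a chain of 5 nodes with a double edge at one end; the terminal node there is the unique short simple root (B_5). A semisimple Lie algebra decomposes uniquely as the direct sum of simple ideals, one per connected component of its Dynkin diagram, so g ≅ A_4 ⊕ B_5 (dimension 24 + 55 = 79).

A_4 ⊕ B_5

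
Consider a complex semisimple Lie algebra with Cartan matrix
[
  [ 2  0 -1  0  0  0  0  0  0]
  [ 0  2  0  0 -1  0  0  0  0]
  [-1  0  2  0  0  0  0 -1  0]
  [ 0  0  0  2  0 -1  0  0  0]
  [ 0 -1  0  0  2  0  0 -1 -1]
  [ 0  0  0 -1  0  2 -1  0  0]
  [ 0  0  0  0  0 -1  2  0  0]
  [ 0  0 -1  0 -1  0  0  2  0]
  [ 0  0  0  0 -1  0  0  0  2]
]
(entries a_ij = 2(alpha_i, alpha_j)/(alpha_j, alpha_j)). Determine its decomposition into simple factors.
The diagram associated to this matrix has two connected components: the simple roots {alpha_4, alpha_6, alpha_7} form a chain of 3 nodes with single edges (A_3), and {alpha_1, alpha_2, alpha_3, alpha_5, alpha_8, alpha_9} form a chain of 4 nodes with a fork of two nodes at one end (D_6). A semisimple Lie algebra decomposes uniquely as the direct sum of simple ideals, one per connected component of its Dynkin diagram, so g ≅ A_3 ⊕ D_6 (dimension 15 + 66 = 81).

A_3 (sl(4)) + D_6 (so(12))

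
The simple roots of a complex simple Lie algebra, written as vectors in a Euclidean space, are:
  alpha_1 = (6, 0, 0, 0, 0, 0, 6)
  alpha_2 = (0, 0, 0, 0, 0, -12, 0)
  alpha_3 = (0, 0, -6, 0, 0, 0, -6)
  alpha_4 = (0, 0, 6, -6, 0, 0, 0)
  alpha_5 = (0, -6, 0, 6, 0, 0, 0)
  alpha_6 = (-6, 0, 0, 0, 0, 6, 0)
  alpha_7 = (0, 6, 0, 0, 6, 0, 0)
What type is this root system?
type C_7

Compute the Cartan integers a_ij = 2(alpha_i, alpha_j)/(alpha_j, alpha_j); the resulting 7x7 Cartan matrix is
[[2, 0, -1, 0, 0, -1, 0], [0, 2, 0, 0, 0, -2, 0], [-1, 0, 2, -1, 0, 0, 0], [0, 0, -1, 2, -1, 0, 0], [0, 0, 0, -1, 2, 0, -1], [-1, -1, 0, 0, 0, 2, 0], [0, 0, 0, 0, -1, 0, 2]].
The roots have two lengths (squared-length ratio 2:1); the short ones are alpha_{1,3,4,5,6,7}. The associated Dynkin diagram is a chain of 7 nodes with a double edge at one end; the terminal node there is the unique long simple root (C_7), so the type is C_7 (the algebra sp(14)).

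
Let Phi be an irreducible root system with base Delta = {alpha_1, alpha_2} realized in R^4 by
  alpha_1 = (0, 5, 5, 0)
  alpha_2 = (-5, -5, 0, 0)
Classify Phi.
Compute the Cartan integers a_ij = 2(alpha_i, alpha_j)/(alpha_j, alpha_j); the resulting 2x2 Cartan matrix is
[[2, -1], [-1, 2]].
All simple roots have the same length, so the diagram is simply laced. The associated Dynkin diagram is a chain of 2 nodes with single edges (A_2), so the type is A_2 (the algebra sl(3)).

A_2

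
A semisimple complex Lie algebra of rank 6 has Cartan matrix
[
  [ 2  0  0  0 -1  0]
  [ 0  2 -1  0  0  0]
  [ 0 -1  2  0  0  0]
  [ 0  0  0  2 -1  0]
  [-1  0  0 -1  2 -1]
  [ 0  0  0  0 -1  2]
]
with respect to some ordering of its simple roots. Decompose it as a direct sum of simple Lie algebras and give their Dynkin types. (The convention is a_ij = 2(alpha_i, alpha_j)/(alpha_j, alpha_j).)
The diagram associated to this matrix has two connected components: the simple roots {alpha_2, alpha_3} form a chain of 2 nodes with single edges (A_2), and {alpha_1, alpha_4, alpha_5, alpha_6} form a chain of 2 nodes with a fork of two nodes at one end (D_4). A semisimple Lie algebra decomposes uniquely as the direct sum of simple ideals, one per connected component of its Dynkin diagram, so g ≅ A_2 ⊕ D_4 (dimension 8 + 28 = 36).

type A_2 + type D_4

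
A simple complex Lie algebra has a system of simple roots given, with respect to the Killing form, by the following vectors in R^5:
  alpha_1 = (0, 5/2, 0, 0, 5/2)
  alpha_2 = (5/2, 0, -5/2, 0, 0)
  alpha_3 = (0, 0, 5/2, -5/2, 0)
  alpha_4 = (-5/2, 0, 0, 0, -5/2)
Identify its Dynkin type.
A_4 (sl(5))

Compute the Cartan integers a_ij = 2(alpha_i, alpha_j)/(alpha_j, alpha_j); the resulting 4x4 Cartan matrix is
[[2, 0, 0, -1], [0, 2, -1, -1], [0, -1, 2, 0], [-1, -1, 0, 2]].
All simple roots have the same length, so the diagram is simply laced. The associated Dynkin diagram is a chain of 4 nodes with single edges (A_4), so the type is A_4 (the algebra sl(5)).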